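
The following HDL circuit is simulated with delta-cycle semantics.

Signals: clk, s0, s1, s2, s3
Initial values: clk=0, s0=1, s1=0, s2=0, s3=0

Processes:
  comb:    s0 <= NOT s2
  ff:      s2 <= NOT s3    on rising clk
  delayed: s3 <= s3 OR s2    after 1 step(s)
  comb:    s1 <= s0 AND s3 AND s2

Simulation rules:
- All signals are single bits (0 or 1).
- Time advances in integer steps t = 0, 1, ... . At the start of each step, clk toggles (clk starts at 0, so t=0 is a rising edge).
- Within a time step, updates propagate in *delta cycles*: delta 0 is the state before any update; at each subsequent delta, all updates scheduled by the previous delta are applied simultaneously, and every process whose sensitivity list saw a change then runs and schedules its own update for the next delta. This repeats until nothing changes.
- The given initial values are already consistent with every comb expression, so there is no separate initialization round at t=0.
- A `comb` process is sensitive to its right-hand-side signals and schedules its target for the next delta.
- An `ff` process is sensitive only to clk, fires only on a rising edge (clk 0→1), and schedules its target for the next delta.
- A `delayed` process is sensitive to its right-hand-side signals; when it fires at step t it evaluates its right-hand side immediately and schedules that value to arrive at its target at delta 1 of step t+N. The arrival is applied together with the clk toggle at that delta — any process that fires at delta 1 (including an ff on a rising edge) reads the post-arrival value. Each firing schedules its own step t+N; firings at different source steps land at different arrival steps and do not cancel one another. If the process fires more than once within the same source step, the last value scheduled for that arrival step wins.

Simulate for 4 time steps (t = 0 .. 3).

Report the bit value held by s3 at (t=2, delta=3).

1

t=0 Δ0: clk=0 s3=0 s0=1 s1=0 s2=0
  Δ1: clk:0→1
  Δ2: s2:0→1
  Δ3: s0:1→0
  (3Δ to stable)
t=1 Δ0: clk=1 s3=0 s0=0 s1=0 s2=1
  Δ1: clk:1→0, s3:0→1
  (1Δ to stable)
t=2 Δ0: clk=0 s3=1 s0=0 s1=0 s2=1
  Δ1: clk:0→1
  Δ2: s2:1→0
  Δ3: s0:0→1
  (3Δ to stable)
t=3 Δ0: clk=1 s3=1 s0=1 s1=0 s2=0
  Δ1: clk:1→0
  (1Δ to stable)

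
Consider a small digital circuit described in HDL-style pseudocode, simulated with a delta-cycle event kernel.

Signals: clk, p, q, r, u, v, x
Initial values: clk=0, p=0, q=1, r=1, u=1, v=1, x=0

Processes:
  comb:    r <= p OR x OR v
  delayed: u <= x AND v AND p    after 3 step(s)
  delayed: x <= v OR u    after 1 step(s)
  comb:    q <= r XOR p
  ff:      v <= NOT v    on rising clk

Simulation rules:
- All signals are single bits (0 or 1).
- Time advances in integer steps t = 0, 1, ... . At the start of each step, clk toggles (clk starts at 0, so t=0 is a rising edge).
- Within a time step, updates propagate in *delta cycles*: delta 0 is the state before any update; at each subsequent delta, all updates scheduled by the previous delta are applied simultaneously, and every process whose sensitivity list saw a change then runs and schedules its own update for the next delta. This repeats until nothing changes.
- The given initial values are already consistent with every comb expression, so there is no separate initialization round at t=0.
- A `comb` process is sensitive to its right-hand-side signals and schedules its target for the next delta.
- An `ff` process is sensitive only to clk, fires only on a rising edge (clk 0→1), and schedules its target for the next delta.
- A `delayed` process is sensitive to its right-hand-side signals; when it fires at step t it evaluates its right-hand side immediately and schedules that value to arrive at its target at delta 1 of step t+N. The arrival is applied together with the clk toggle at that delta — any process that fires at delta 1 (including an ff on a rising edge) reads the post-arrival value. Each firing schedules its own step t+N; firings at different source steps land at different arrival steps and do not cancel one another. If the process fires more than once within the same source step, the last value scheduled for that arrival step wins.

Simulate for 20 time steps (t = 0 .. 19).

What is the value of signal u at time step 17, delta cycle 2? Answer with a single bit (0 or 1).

0

[bits: q,r,clk,v,p,x,u]
t=0: Δ0=1101001 Δ1=1111001 Δ2=1110001 Δ3=1010001 Δ4=0010001 | 4Δ
t=1: Δ0=0010001 Δ1=0000011 Δ2=0100011 Δ3=1100011 | 3Δ
t=2: Δ0=1100011 Δ1=1110011 Δ2=1111011 | 2Δ
t=3: Δ0=1111011 Δ1=1101010 | 1Δ
t=4: Δ0=1101010 Δ1=1111010 Δ2=1110010 | 2Δ
t=5: Δ0=1110010 Δ1=1100000 Δ2=1000000 Δ3=0000000 | 3Δ
t=6: Δ0=0000000 Δ1=0010000 Δ2=0011000 Δ3=0111000 Δ4=1111000 | 4Δ
t=7: Δ0=1111000 Δ1=1101010 | 1Δ
t=8: Δ0=1101010 Δ1=1111010 Δ2=1110010 | 2Δ
t=9: Δ0=1110010 Δ1=1100000 Δ2=1000000 Δ3=0000000 | 3Δ
t=10: Δ0=0000000 Δ1=0010000 Δ2=0011000 Δ3=0111000 Δ4=1111000 | 4Δ
t=11: Δ0=1111000 Δ1=1101010 | 1Δ
t=12: Δ0=1101010 Δ1=1111010 Δ2=1110010 | 2Δ
t=13: Δ0=1110010 Δ1=1100000 Δ2=1000000 Δ3=0000000 | 3Δ
t=14: Δ0=0000000 Δ1=0010000 Δ2=0011000 Δ3=0111000 Δ4=1111000 | 4Δ
t=15: Δ0=1111000 Δ1=1101010 | 1Δ
t=16: Δ0=1101010 Δ1=1111010 Δ2=1110010 | 2Δ
t=17: Δ0=1110010 Δ1=1100000 Δ2=1000000 Δ3=0000000 | 3Δ
t=18: Δ0=0000000 Δ1=0010000 Δ2=0011000 Δ3=0111000 Δ4=1111000 | 4Δ
t=19: Δ0=1111000 Δ1=1101010 | 1Δ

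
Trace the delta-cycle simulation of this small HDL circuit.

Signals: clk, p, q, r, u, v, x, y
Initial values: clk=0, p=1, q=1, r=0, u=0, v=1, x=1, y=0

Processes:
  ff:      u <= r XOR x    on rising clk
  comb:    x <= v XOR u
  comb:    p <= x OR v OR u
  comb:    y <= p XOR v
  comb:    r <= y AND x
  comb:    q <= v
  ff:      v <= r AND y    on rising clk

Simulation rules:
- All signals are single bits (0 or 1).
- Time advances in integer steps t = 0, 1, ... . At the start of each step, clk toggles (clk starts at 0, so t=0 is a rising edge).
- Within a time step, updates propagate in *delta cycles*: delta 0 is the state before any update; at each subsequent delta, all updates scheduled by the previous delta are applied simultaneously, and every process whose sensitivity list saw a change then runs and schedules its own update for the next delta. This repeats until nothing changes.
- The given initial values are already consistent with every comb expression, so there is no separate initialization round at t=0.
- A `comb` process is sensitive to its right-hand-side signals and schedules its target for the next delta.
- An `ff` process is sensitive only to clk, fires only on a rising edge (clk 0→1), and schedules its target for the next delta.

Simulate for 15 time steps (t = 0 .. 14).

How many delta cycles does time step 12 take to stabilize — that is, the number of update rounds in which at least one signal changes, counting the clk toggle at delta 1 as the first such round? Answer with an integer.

4

t=0 Δ0: clk=0 q=1 v=1 r=0 p=1 x=1 y=0 u=0
  Δ1: clk:0→1
  Δ2: v:1→0, u:0→1
  Δ3: q:1→0, y:0→1
  Δ4: r:0→1
  (4Δ to stable)
t=1 Δ0: clk=1 q=0 v=0 r=1 p=1 x=1 y=1 u=1
  Δ1: clk:1→0
  (1Δ to stable)
t=2 Δ0: clk=0 q=0 v=0 r=1 p=1 x=1 y=1 u=1
  Δ1: clk:0→1
  Δ2: v:0→1, u:1→0
  Δ3: q:0→1, y:1→0
  Δ4: r:1→0
  (4Δ to stable)
t=3 Δ0: clk=1 q=1 v=1 r=0 p=1 x=1 y=0 u=0
  Δ1: clk:1→0
  (1Δ to stable)
t=4 Δ0: clk=0 q=1 v=1 r=0 p=1 x=1 y=0 u=0
  Δ1: clk:0→1
  Δ2: v:1→0, u:0→1
  Δ3: q:1→0, y:0→1
  Δ4: r:0→1
  (4Δ to stable)
t=5 Δ0: clk=1 q=0 v=0 r=1 p=1 x=1 y=1 u=1
  Δ1: clk:1→0
  (1Δ to stable)
t=6 Δ0: clk=0 q=0 v=0 r=1 p=1 x=1 y=1 u=1
  Δ1: clk:0→1
  Δ2: v:0→1, u:1→0
  Δ3: q:0→1, y:1→0
  Δ4: r:1→0
  (4Δ to stable)
t=7 Δ0: clk=1 q=1 v=1 r=0 p=1 x=1 y=0 u=0
  Δ1: clk:1→0
  (1Δ to stable)
t=8 Δ0: clk=0 q=1 v=1 r=0 p=1 x=1 y=0 u=0
  Δ1: clk:0→1
  Δ2: v:1→0, u:0→1
  Δ3: q:1→0, y:0→1
  Δ4: r:0→1
  (4Δ to stable)
t=9 Δ0: clk=1 q=0 v=0 r=1 p=1 x=1 y=1 u=1
  Δ1: clk:1→0
  (1Δ to stable)
t=10 Δ0: clk=0 q=0 v=0 r=1 p=1 x=1 y=1 u=1
  Δ1: clk:0→1
  Δ2: v:0→1, u:1→0
  Δ3: q:0→1, y:1→0
  Δ4: r:1→0
  (4Δ to stable)
t=11 Δ0: clk=1 q=1 v=1 r=0 p=1 x=1 y=0 u=0
  Δ1: clk:1→0
  (1Δ to stable)
t=12 Δ0: clk=0 q=1 v=1 r=0 p=1 x=1 y=0 u=0
  Δ1: clk:0→1
  Δ2: v:1→0, u:0→1
  Δ3: q:1→0, y:0→1
  Δ4: r:0→1
  (4Δ to stable)
t=13 Δ0: clk=1 q=0 v=0 r=1 p=1 x=1 y=1 u=1
  Δ1: clk:1→0
  (1Δ to stable)
t=14 Δ0: clk=0 q=0 v=0 r=1 p=1 x=1 y=1 u=1
  Δ1: clk:0→1
  Δ2: v:0→1, u:1→0
  Δ3: q:0→1, y:1→0
  Δ4: r:1→0
  (4Δ to stable)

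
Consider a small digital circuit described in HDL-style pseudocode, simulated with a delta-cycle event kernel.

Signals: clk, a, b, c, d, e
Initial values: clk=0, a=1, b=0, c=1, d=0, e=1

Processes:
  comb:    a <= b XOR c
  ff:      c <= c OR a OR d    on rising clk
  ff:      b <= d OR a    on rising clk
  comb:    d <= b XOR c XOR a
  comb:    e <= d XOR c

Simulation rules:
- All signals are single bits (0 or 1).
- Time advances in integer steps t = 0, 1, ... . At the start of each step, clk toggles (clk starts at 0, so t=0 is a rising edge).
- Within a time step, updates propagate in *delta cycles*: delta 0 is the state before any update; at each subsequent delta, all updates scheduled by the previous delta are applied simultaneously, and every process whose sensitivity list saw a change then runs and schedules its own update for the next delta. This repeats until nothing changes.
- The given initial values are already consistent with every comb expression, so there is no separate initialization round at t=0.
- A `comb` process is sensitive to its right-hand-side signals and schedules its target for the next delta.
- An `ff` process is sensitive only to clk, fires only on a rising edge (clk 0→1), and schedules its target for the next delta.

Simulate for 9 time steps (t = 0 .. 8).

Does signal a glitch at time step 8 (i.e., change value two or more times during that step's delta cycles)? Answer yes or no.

t0.Δ0 c=1 clk=0 e=1 a=1 d=0 b=0
t0.Δ1 c=1 clk=1 e=1 a=1 d=0 b=0
t0.Δ2 c=1 clk=1 e=1 a=1 d=0 b=1
t0.Δ3 c=1 clk=1 e=1 a=0 d=1 b=1
t0.Δ4 c=1 clk=1 e=0 a=0 d=0 b=1
t0.Δ5 c=1 clk=1 e=1 a=0 d=0 b=1
t1.Δ0 c=1 clk=1 e=1 a=0 d=0 b=1
t1.Δ1 c=1 clk=0 e=1 a=0 d=0 b=1
t2.Δ0 c=1 clk=0 e=1 a=0 d=0 b=1
t2.Δ1 c=1 clk=1 e=1 a=0 d=0 b=1
t2.Δ2 c=1 clk=1 e=1 a=0 d=0 b=0
t2.Δ3 c=1 clk=1 e=1 a=1 d=1 b=0
t2.Δ4 c=1 clk=1 e=0 a=1 d=0 b=0
t2.Δ5 c=1 clk=1 e=1 a=1 d=0 b=0
t3.Δ0 c=1 clk=1 e=1 a=1 d=0 b=0
t3.Δ1 c=1 clk=0 e=1 a=1 d=0 b=0
t4.Δ0 c=1 clk=0 e=1 a=1 d=0 b=0
t4.Δ1 c=1 clk=1 e=1 a=1 d=0 b=0
t4.Δ2 c=1 clk=1 e=1 a=1 d=0 b=1
t4.Δ3 c=1 clk=1 e=1 a=0 d=1 b=1
t4.Δ4 c=1 clk=1 e=0 a=0 d=0 b=1
t4.Δ5 c=1 clk=1 e=1 a=0 d=0 b=1
t5.Δ0 c=1 clk=1 e=1 a=0 d=0 b=1
t5.Δ1 c=1 clk=0 e=1 a=0 d=0 b=1
t6.Δ0 c=1 clk=0 e=1 a=0 d=0 b=1
t6.Δ1 c=1 clk=1 e=1 a=0 d=0 b=1
t6.Δ2 c=1 clk=1 e=1 a=0 d=0 b=0
t6.Δ3 c=1 clk=1 e=1 a=1 d=1 b=0
t6.Δ4 c=1 clk=1 e=0 a=1 d=0 b=0
t6.Δ5 c=1 clk=1 e=1 a=1 d=0 b=0
t7.Δ0 c=1 clk=1 e=1 a=1 d=0 b=0
t7.Δ1 c=1 clk=0 e=1 a=1 d=0 b=0
t8.Δ0 c=1 clk=0 e=1 a=1 d=0 b=0
t8.Δ1 c=1 clk=1 e=1 a=1 d=0 b=0
t8.Δ2 c=1 clk=1 e=1 a=1 d=0 b=1
t8.Δ3 c=1 clk=1 e=1 a=0 d=1 b=1
t8.Δ4 c=1 clk=1 e=0 a=0 d=0 b=1
t8.Δ5 c=1 clk=1 e=1 a=0 d=0 b=1

no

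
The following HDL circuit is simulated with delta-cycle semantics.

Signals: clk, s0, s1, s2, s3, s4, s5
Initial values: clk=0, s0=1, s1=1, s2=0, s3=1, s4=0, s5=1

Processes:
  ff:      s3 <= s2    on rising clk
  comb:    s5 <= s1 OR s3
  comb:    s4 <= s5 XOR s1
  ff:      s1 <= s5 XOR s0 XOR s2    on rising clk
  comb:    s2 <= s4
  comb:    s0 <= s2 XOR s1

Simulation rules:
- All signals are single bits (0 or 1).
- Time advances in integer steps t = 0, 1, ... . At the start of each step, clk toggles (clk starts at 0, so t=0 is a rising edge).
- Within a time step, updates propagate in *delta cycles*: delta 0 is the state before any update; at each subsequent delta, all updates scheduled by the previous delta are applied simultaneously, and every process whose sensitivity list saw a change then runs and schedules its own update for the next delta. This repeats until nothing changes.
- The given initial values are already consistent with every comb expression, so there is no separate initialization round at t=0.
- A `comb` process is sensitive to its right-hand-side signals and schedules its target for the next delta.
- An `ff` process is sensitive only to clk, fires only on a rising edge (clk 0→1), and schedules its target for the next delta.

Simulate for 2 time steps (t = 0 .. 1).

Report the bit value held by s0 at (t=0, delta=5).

t0.Δ0 s1=1 s3=1 s2=0 s4=0 s5=1 clk=0 s0=1
t0.Δ1 s1=1 s3=1 s2=0 s4=0 s5=1 clk=1 s0=1
t0.Δ2 s1=0 s3=0 s2=0 s4=0 s5=1 clk=1 s0=1
t0.Δ3 s1=0 s3=0 s2=0 s4=1 s5=0 clk=1 s0=0
t0.Δ4 s1=0 s3=0 s2=1 s4=0 s5=0 clk=1 s0=0
t0.Δ5 s1=0 s3=0 s2=0 s4=0 s5=0 clk=1 s0=1
t0.Δ6 s1=0 s3=0 s2=0 s4=0 s5=0 clk=1 s0=0
t1.Δ0 s1=0 s3=0 s2=0 s4=0 s5=0 clk=1 s0=0
t1.Δ1 s1=0 s3=0 s2=0 s4=0 s5=0 clk=0 s0=0

1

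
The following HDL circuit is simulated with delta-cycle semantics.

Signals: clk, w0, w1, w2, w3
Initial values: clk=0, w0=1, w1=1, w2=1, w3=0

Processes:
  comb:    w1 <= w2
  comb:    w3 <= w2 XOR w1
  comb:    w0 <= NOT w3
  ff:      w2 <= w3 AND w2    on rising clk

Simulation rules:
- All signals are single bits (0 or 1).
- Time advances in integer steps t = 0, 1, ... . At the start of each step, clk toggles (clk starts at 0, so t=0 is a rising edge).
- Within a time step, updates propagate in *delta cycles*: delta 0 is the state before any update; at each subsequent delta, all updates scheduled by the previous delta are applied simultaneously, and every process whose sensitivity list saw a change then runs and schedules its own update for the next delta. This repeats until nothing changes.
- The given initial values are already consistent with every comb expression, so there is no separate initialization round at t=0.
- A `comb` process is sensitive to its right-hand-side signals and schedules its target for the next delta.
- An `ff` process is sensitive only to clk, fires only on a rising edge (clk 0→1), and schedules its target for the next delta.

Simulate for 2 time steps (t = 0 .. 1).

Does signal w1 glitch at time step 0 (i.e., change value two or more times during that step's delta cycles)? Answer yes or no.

no

t=0 Δ0: w0=1 clk=0 w2=1 w1=1 w3=0
  Δ1: clk:0→1
  Δ2: w2:1→0
  Δ3: w1:1→0, w3:0→1
  Δ4: w0:1→0, w3:1→0
  Δ5: w0:0→1
  (5Δ to stable)
t=1 Δ0: w0=1 clk=1 w2=0 w1=0 w3=0
  Δ1: clk:1→0
  (1Δ to stable)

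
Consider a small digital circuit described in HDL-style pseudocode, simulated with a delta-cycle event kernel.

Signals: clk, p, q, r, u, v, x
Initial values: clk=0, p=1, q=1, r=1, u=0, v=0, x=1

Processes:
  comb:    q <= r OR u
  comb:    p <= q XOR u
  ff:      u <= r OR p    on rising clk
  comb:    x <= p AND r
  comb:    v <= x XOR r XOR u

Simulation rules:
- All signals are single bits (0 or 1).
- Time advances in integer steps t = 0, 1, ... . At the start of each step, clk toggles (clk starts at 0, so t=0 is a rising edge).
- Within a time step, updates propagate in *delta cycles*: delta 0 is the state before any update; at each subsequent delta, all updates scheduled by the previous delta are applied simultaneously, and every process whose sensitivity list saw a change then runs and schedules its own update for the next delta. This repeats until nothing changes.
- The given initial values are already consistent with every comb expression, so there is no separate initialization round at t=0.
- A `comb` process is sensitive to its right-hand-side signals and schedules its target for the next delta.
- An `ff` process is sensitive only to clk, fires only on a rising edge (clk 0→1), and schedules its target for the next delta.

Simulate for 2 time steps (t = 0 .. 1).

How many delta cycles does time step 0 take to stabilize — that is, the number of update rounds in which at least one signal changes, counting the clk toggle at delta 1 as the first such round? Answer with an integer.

5

[bits: r,u,v,q,p,clk,x]
t=0: Δ0=1001101 Δ1=1001111 Δ2=1101111 Δ3=1111011 Δ4=1111010 Δ5=1101010 | 5Δ
t=1: Δ0=1101010 Δ1=1101000 | 1Δ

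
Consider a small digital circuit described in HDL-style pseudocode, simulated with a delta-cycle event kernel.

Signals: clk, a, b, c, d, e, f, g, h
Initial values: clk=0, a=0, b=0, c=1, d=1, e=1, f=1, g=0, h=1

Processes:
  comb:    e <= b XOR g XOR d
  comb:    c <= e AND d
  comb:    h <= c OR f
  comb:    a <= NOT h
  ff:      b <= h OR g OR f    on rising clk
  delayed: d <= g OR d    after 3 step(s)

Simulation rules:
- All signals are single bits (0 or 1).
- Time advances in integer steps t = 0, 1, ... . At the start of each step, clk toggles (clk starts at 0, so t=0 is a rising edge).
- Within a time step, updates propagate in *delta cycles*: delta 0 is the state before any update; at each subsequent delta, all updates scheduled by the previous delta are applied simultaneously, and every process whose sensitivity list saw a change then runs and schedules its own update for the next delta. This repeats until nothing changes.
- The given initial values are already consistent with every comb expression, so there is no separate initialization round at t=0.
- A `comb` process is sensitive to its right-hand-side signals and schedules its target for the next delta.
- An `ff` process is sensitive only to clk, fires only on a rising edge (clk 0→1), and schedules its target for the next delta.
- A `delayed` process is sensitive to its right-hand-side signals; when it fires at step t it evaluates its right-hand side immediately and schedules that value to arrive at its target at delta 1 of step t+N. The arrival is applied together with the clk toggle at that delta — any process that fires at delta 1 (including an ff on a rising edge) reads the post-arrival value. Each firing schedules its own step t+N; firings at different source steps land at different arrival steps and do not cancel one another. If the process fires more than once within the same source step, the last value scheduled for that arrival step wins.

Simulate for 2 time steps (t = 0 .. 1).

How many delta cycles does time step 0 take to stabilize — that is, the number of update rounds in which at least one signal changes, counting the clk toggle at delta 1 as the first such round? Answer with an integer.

t0.Δ0 c=1 d=1 g=0 b=0 a=0 clk=0 e=1 f=1 h=1
t0.Δ1 c=1 d=1 g=0 b=0 a=0 clk=1 e=1 f=1 h=1
t0.Δ2 c=1 d=1 g=0 b=1 a=0 clk=1 e=1 f=1 h=1
t0.Δ3 c=1 d=1 g=0 b=1 a=0 clk=1 e=0 f=1 h=1
t0.Δ4 c=0 d=1 g=0 b=1 a=0 clk=1 e=0 f=1 h=1
t1.Δ0 c=0 d=1 g=0 b=1 a=0 clk=1 e=0 f=1 h=1
t1.Δ1 c=0 d=1 g=0 b=1 a=0 clk=0 e=0 f=1 h=1

4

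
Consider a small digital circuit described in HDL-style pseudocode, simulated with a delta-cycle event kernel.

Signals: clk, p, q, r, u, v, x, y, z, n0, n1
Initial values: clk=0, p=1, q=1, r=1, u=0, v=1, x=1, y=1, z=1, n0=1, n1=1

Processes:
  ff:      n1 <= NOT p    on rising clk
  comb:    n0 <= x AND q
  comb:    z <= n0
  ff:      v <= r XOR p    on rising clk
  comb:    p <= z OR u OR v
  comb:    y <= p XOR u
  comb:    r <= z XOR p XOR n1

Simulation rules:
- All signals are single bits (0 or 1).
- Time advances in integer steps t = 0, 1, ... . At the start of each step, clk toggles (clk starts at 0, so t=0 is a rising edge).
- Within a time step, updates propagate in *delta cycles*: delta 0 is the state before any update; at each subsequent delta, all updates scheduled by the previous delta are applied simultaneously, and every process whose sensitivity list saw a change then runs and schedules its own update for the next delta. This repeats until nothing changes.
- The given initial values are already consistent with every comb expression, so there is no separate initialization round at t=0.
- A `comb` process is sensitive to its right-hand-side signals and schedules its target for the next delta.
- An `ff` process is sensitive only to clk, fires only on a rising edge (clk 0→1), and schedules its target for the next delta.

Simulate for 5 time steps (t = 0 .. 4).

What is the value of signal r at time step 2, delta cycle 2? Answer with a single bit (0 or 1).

0

t0.Δ0 z=1 y=1 u=0 x=1 p=1 r=1 q=1 n0=1 clk=0 v=1 n1=1
t0.Δ1 z=1 y=1 u=0 x=1 p=1 r=1 q=1 n0=1 clk=1 v=1 n1=1
t0.Δ2 z=1 y=1 u=0 x=1 p=1 r=1 q=1 n0=1 clk=1 v=0 n1=0
t0.Δ3 z=1 y=1 u=0 x=1 p=1 r=0 q=1 n0=1 clk=1 v=0 n1=0
t1.Δ0 z=1 y=1 u=0 x=1 p=1 r=0 q=1 n0=1 clk=1 v=0 n1=0
t1.Δ1 z=1 y=1 u=0 x=1 p=1 r=0 q=1 n0=1 clk=0 v=0 n1=0
t2.Δ0 z=1 y=1 u=0 x=1 p=1 r=0 q=1 n0=1 clk=0 v=0 n1=0
t2.Δ1 z=1 y=1 u=0 x=1 p=1 r=0 q=1 n0=1 clk=1 v=0 n1=0
t2.Δ2 z=1 y=1 u=0 x=1 p=1 r=0 q=1 n0=1 clk=1 v=1 n1=0
t3.Δ0 z=1 y=1 u=0 x=1 p=1 r=0 q=1 n0=1 clk=1 v=1 n1=0
t3.Δ1 z=1 y=1 u=0 x=1 p=1 r=0 q=1 n0=1 clk=0 v=1 n1=0
t4.Δ0 z=1 y=1 u=0 x=1 p=1 r=0 q=1 n0=1 clk=0 v=1 n1=0
t4.Δ1 z=1 y=1 u=0 x=1 p=1 r=0 q=1 n0=1 clk=1 v=1 n1=0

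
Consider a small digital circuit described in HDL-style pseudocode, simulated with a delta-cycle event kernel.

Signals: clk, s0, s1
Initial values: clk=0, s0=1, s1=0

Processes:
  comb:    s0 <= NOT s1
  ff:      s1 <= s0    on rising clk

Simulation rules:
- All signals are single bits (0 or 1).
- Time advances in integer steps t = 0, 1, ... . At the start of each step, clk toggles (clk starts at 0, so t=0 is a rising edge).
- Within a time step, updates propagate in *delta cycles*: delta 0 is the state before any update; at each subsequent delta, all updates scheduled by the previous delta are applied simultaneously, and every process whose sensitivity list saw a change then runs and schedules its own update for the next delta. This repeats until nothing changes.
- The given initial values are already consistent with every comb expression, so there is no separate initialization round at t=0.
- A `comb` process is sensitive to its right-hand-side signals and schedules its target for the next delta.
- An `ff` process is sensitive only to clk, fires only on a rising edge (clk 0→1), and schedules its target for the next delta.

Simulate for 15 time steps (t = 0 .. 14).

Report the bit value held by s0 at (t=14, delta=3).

t0.Δ0 clk=0 s0=1 s1=0
t0.Δ1 clk=1 s0=1 s1=0
t0.Δ2 clk=1 s0=1 s1=1
t0.Δ3 clk=1 s0=0 s1=1
t1.Δ0 clk=1 s0=0 s1=1
t1.Δ1 clk=0 s0=0 s1=1
t2.Δ0 clk=0 s0=0 s1=1
t2.Δ1 clk=1 s0=0 s1=1
t2.Δ2 clk=1 s0=0 s1=0
t2.Δ3 clk=1 s0=1 s1=0
t3.Δ0 clk=1 s0=1 s1=0
t3.Δ1 clk=0 s0=1 s1=0
t4.Δ0 clk=0 s0=1 s1=0
t4.Δ1 clk=1 s0=1 s1=0
t4.Δ2 clk=1 s0=1 s1=1
t4.Δ3 clk=1 s0=0 s1=1
t5.Δ0 clk=1 s0=0 s1=1
t5.Δ1 clk=0 s0=0 s1=1
t6.Δ0 clk=0 s0=0 s1=1
t6.Δ1 clk=1 s0=0 s1=1
t6.Δ2 clk=1 s0=0 s1=0
t6.Δ3 clk=1 s0=1 s1=0
t7.Δ0 clk=1 s0=1 s1=0
t7.Δ1 clk=0 s0=1 s1=0
t8.Δ0 clk=0 s0=1 s1=0
t8.Δ1 clk=1 s0=1 s1=0
t8.Δ2 clk=1 s0=1 s1=1
t8.Δ3 clk=1 s0=0 s1=1
t9.Δ0 clk=1 s0=0 s1=1
t9.Δ1 clk=0 s0=0 s1=1
t10.Δ0 clk=0 s0=0 s1=1
t10.Δ1 clk=1 s0=0 s1=1
t10.Δ2 clk=1 s0=0 s1=0
t10.Δ3 clk=1 s0=1 s1=0
t11.Δ0 clk=1 s0=1 s1=0
t11.Δ1 clk=0 s0=1 s1=0
t12.Δ0 clk=0 s0=1 s1=0
t12.Δ1 clk=1 s0=1 s1=0
t12.Δ2 clk=1 s0=1 s1=1
t12.Δ3 clk=1 s0=0 s1=1
t13.Δ0 clk=1 s0=0 s1=1
t13.Δ1 clk=0 s0=0 s1=1
t14.Δ0 clk=0 s0=0 s1=1
t14.Δ1 clk=1 s0=0 s1=1
t14.Δ2 clk=1 s0=0 s1=0
t14.Δ3 clk=1 s0=1 s1=0

1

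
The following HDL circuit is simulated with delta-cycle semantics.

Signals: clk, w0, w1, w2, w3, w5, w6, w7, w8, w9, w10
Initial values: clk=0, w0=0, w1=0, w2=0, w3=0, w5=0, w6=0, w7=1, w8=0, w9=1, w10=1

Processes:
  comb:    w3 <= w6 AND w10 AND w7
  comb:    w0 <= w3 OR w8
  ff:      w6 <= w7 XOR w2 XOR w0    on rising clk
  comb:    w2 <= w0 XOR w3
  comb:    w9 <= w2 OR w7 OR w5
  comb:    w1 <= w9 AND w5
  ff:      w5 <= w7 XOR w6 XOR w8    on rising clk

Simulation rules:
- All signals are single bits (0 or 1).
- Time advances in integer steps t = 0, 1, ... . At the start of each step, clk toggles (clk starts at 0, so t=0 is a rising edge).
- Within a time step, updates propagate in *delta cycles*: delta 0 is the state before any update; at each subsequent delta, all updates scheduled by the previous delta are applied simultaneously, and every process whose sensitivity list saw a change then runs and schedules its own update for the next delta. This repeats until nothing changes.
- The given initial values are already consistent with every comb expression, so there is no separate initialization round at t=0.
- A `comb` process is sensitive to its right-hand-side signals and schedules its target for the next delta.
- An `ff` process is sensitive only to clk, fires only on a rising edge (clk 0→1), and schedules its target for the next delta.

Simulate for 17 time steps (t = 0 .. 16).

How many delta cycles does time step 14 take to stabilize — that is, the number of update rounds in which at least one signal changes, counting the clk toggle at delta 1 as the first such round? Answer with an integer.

5

[bits: clk,w3,w5,w8,w0,w2,w1,w6,w10,w9,w7]
t=0: Δ0=00000000111 Δ1=10000000111 Δ2=10100001111 Δ3=11100011111 Δ4=11101111111 Δ5=11101011111 | 5Δ
t=1: Δ0=11101011111 Δ1=01101011111 | 1Δ
t=2: Δ0=01101011111 Δ1=11101011111 Δ2=11001010111 Δ3=10001000111 Δ4=10000100111 Δ5=10000000111 | 5Δ
t=3: Δ0=10000000111 Δ1=00000000111 | 1Δ
t=4: Δ0=00000000111 Δ1=10000000111 Δ2=10100001111 Δ3=11100011111 Δ4=11101111111 Δ5=11101011111 | 5Δ
t=5: Δ0=11101011111 Δ1=01101011111 | 1Δ
t=6: Δ0=01101011111 Δ1=11101011111 Δ2=11001010111 Δ3=10001000111 Δ4=10000100111 Δ5=10000000111 | 5Δ
t=7: Δ0=10000000111 Δ1=00000000111 | 1Δ
t=8: Δ0=00000000111 Δ1=10000000111 Δ2=10100001111 Δ3=11100011111 Δ4=11101111111 Δ5=11101011111 | 5Δ
t=9: Δ0=11101011111 Δ1=01101011111 | 1Δ
t=10: Δ0=01101011111 Δ1=11101011111 Δ2=11001010111 Δ3=10001000111 Δ4=10000100111 Δ5=10000000111 | 5Δ
t=11: Δ0=10000000111 Δ1=00000000111 | 1Δ
t=12: Δ0=00000000111 Δ1=10000000111 Δ2=10100001111 Δ3=11100011111 Δ4=11101111111 Δ5=11101011111 | 5Δ
t=13: Δ0=11101011111 Δ1=01101011111 | 1Δ
t=14: Δ0=01101011111 Δ1=11101011111 Δ2=11001010111 Δ3=10001000111 Δ4=10000100111 Δ5=10000000111 | 5Δ
t=15: Δ0=10000000111 Δ1=00000000111 | 1Δ
t=16: Δ0=00000000111 Δ1=10000000111 Δ2=10100001111 Δ3=11100011111 Δ4=11101111111 Δ5=11101011111 | 5Δ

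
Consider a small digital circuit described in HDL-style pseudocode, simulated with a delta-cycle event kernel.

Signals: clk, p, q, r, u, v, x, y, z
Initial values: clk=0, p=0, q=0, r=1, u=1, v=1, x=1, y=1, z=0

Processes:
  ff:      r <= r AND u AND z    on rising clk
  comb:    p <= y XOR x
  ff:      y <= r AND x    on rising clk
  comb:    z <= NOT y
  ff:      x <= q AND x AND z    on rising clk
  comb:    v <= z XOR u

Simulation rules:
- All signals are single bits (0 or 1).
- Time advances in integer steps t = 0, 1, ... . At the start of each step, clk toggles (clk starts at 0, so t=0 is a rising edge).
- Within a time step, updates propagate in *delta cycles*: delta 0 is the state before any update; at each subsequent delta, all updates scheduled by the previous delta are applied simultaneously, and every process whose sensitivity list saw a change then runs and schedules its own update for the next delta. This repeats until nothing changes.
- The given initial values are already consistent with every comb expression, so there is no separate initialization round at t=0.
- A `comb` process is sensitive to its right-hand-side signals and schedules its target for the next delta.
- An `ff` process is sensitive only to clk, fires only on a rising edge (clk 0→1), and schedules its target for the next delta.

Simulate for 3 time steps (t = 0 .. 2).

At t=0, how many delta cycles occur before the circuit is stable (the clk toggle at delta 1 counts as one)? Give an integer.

[bits: u,clk,v,q,x,p,r,z,y]
t=0: Δ0=101010101 Δ1=111010101 Δ2=111000001 Δ3=111001001 | 3Δ
t=1: Δ0=111001001 Δ1=101001001 | 1Δ
t=2: Δ0=101001001 Δ1=111001001 Δ2=111001000 Δ3=111000010 Δ4=110000010 | 4Δ

3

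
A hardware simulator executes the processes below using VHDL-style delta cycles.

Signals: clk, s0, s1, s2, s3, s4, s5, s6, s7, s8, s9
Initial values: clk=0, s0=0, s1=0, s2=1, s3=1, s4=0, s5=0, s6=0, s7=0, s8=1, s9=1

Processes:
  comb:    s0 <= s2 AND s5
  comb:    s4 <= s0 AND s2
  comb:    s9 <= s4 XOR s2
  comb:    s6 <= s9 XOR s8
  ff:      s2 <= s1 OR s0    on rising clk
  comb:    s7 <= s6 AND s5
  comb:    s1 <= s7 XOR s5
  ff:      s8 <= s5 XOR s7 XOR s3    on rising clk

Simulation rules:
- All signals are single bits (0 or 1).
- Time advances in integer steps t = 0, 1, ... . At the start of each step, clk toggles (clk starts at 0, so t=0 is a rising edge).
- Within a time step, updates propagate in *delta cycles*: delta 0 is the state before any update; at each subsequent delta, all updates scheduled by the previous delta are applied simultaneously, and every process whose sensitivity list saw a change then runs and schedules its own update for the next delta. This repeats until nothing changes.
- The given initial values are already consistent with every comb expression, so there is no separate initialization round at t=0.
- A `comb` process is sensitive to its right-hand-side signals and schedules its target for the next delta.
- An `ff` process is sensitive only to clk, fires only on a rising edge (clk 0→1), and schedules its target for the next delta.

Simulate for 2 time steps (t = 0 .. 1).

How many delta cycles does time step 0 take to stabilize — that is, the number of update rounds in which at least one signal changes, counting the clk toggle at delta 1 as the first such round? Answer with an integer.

4

t0.Δ0 clk=0 s8=1 s1=0 s2=1 s0=0 s7=0 s6=0 s5=0 s9=1 s4=0 s3=1
t0.Δ1 clk=1 s8=1 s1=0 s2=1 s0=0 s7=0 s6=0 s5=0 s9=1 s4=0 s3=1
t0.Δ2 clk=1 s8=1 s1=0 s2=0 s0=0 s7=0 s6=0 s5=0 s9=1 s4=0 s3=1
t0.Δ3 clk=1 s8=1 s1=0 s2=0 s0=0 s7=0 s6=0 s5=0 s9=0 s4=0 s3=1
t0.Δ4 clk=1 s8=1 s1=0 s2=0 s0=0 s7=0 s6=1 s5=0 s9=0 s4=0 s3=1
t1.Δ0 clk=1 s8=1 s1=0 s2=0 s0=0 s7=0 s6=1 s5=0 s9=0 s4=0 s3=1
t1.Δ1 clk=0 s8=1 s1=0 s2=0 s0=0 s7=0 s6=1 s5=0 s9=0 s4=0 s3=1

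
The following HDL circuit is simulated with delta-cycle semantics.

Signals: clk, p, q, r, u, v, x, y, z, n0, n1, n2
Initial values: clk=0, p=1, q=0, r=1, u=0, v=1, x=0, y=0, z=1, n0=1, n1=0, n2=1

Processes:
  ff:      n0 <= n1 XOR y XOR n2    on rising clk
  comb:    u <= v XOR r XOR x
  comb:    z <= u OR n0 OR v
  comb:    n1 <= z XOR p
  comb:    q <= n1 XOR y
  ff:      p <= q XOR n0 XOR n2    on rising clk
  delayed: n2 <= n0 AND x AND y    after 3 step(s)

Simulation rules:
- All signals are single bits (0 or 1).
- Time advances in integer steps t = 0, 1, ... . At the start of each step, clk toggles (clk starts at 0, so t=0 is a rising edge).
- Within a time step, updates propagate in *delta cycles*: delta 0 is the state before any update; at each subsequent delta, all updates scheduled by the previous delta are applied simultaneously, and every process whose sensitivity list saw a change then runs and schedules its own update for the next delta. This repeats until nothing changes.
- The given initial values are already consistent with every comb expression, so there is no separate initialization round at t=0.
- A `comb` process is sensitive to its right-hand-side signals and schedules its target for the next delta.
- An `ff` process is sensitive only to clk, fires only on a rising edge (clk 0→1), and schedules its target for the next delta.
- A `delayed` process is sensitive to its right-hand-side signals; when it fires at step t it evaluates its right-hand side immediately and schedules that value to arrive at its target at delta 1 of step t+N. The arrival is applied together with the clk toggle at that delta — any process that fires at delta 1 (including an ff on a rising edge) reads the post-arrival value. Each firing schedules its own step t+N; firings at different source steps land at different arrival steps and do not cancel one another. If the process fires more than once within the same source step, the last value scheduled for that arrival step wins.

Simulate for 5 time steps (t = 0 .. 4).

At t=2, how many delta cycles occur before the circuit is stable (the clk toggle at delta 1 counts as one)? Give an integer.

[bits: p,z,q,r,x,n0,clk,y,n2,n1,u,v]
t=0: Δ0=110101001001 Δ1=110101101001 Δ2=010101101001 Δ3=010101101101 Δ4=011101101101 | 4Δ
t=1: Δ0=011101101101 Δ1=011101001101 | 1Δ
t=2: Δ0=011101001101 Δ1=011101101101 Δ2=111100101101 Δ3=111100101001 Δ4=110100101001 | 4Δ
t=3: Δ0=110100101001 Δ1=110100001001 | 1Δ
t=4: Δ0=110100001001 Δ1=110100101001 Δ2=110101101001 | 2Δ

4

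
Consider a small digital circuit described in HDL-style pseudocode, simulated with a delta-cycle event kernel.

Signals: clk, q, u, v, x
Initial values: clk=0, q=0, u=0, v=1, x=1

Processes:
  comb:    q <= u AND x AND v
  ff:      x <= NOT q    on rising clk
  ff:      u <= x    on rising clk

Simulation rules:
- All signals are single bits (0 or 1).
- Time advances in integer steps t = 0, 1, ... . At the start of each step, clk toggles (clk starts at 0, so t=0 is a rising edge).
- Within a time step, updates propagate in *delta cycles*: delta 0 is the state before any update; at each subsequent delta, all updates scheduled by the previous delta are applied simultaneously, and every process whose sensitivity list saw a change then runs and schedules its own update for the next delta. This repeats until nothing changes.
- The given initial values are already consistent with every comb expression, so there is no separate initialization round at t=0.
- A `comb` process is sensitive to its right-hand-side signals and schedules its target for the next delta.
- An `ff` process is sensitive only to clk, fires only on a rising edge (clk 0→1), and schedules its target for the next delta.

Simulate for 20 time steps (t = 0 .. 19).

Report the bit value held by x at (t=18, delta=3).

t0.Δ0 clk=0 x=1 v=1 q=0 u=0
t0.Δ1 clk=1 x=1 v=1 q=0 u=0
t0.Δ2 clk=1 x=1 v=1 q=0 u=1
t0.Δ3 clk=1 x=1 v=1 q=1 u=1
t1.Δ0 clk=1 x=1 v=1 q=1 u=1
t1.Δ1 clk=0 x=1 v=1 q=1 u=1
t2.Δ0 clk=0 x=1 v=1 q=1 u=1
t2.Δ1 clk=1 x=1 v=1 q=1 u=1
t2.Δ2 clk=1 x=0 v=1 q=1 u=1
t2.Δ3 clk=1 x=0 v=1 q=0 u=1
t3.Δ0 clk=1 x=0 v=1 q=0 u=1
t3.Δ1 clk=0 x=0 v=1 q=0 u=1
t4.Δ0 clk=0 x=0 v=1 q=0 u=1
t4.Δ1 clk=1 x=0 v=1 q=0 u=1
t4.Δ2 clk=1 x=1 v=1 q=0 u=0
t5.Δ0 clk=1 x=1 v=1 q=0 u=0
t5.Δ1 clk=0 x=1 v=1 q=0 u=0
t6.Δ0 clk=0 x=1 v=1 q=0 u=0
t6.Δ1 clk=1 x=1 v=1 q=0 u=0
t6.Δ2 clk=1 x=1 v=1 q=0 u=1
t6.Δ3 clk=1 x=1 v=1 q=1 u=1
t7.Δ0 clk=1 x=1 v=1 q=1 u=1
t7.Δ1 clk=0 x=1 v=1 q=1 u=1
t8.Δ0 clk=0 x=1 v=1 q=1 u=1
t8.Δ1 clk=1 x=1 v=1 q=1 u=1
t8.Δ2 clk=1 x=0 v=1 q=1 u=1
t8.Δ3 clk=1 x=0 v=1 q=0 u=1
t9.Δ0 clk=1 x=0 v=1 q=0 u=1
t9.Δ1 clk=0 x=0 v=1 q=0 u=1
t10.Δ0 clk=0 x=0 v=1 q=0 u=1
t10.Δ1 clk=1 x=0 v=1 q=0 u=1
t10.Δ2 clk=1 x=1 v=1 q=0 u=0
t11.Δ0 clk=1 x=1 v=1 q=0 u=0
t11.Δ1 clk=0 x=1 v=1 q=0 u=0
t12.Δ0 clk=0 x=1 v=1 q=0 u=0
t12.Δ1 clk=1 x=1 v=1 q=0 u=0
t12.Δ2 clk=1 x=1 v=1 q=0 u=1
t12.Δ3 clk=1 x=1 v=1 q=1 u=1
t13.Δ0 clk=1 x=1 v=1 q=1 u=1
t13.Δ1 clk=0 x=1 v=1 q=1 u=1
t14.Δ0 clk=0 x=1 v=1 q=1 u=1
t14.Δ1 clk=1 x=1 v=1 q=1 u=1
t14.Δ2 clk=1 x=0 v=1 q=1 u=1
t14.Δ3 clk=1 x=0 v=1 q=0 u=1
t15.Δ0 clk=1 x=0 v=1 q=0 u=1
t15.Δ1 clk=0 x=0 v=1 q=0 u=1
t16.Δ0 clk=0 x=0 v=1 q=0 u=1
t16.Δ1 clk=1 x=0 v=1 q=0 u=1
t16.Δ2 clk=1 x=1 v=1 q=0 u=0
t17.Δ0 clk=1 x=1 v=1 q=0 u=0
t17.Δ1 clk=0 x=1 v=1 q=0 u=0
t18.Δ0 clk=0 x=1 v=1 q=0 u=0
t18.Δ1 clk=1 x=1 v=1 q=0 u=0
t18.Δ2 clk=1 x=1 v=1 q=0 u=1
t18.Δ3 clk=1 x=1 v=1 q=1 u=1
t19.Δ0 clk=1 x=1 v=1 q=1 u=1
t19.Δ1 clk=0 x=1 v=1 q=1 u=1

1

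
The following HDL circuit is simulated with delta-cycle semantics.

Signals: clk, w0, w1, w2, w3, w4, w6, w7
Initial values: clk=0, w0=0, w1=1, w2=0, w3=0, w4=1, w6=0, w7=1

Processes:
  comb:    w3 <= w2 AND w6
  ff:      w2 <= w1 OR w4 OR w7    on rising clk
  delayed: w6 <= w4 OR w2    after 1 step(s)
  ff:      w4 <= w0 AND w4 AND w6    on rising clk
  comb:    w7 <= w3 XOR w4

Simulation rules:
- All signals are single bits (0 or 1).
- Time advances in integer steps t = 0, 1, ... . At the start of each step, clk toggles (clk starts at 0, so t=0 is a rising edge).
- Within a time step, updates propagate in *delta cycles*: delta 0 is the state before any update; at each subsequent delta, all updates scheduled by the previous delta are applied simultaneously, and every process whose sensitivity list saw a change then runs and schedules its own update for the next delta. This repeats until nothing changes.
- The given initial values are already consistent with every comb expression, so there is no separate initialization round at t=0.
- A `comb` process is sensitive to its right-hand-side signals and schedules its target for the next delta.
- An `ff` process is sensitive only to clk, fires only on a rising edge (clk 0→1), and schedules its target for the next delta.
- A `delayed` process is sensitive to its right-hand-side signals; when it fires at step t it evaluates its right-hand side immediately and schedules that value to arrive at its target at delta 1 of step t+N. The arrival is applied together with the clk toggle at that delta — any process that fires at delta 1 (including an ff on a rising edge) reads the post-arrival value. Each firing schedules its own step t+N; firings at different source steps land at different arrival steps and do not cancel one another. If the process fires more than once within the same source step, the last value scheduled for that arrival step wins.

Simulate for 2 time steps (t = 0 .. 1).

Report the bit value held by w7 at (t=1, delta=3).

t0.Δ0 clk=0 w2=0 w1=1 w4=1 w7=1 w3=0 w0=0 w6=0
t0.Δ1 clk=1 w2=0 w1=1 w4=1 w7=1 w3=0 w0=0 w6=0
t0.Δ2 clk=1 w2=1 w1=1 w4=0 w7=1 w3=0 w0=0 w6=0
t0.Δ3 clk=1 w2=1 w1=1 w4=0 w7=0 w3=0 w0=0 w6=0
t1.Δ0 clk=1 w2=1 w1=1 w4=0 w7=0 w3=0 w0=0 w6=0
t1.Δ1 clk=0 w2=1 w1=1 w4=0 w7=0 w3=0 w0=0 w6=1
t1.Δ2 clk=0 w2=1 w1=1 w4=0 w7=0 w3=1 w0=0 w6=1
t1.Δ3 clk=0 w2=1 w1=1 w4=0 w7=1 w3=1 w0=0 w6=1

1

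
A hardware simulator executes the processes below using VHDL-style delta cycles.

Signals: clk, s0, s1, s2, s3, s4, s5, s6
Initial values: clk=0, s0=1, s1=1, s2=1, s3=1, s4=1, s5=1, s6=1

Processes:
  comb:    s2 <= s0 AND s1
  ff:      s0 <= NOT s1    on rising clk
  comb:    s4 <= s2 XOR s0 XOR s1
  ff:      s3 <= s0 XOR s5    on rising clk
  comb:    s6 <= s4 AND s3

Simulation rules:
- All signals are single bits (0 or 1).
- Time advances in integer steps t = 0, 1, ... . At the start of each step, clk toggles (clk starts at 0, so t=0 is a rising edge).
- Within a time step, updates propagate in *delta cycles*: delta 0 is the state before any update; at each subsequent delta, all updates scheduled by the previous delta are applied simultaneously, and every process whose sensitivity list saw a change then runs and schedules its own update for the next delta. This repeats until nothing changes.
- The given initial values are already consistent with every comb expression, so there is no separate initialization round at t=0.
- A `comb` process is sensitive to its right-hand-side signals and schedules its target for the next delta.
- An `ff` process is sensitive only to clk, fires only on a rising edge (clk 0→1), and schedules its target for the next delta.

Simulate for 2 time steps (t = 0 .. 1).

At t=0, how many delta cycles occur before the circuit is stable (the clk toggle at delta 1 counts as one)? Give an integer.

4

t=0 Δ0: s2=1 s1=1 s6=1 s3=1 clk=0 s4=1 s0=1 s5=1
  Δ1: clk:0→1
  Δ2: s3:1→0, s0:1→0
  Δ3: s2:1→0, s6:1→0, s4:1→0
  Δ4: s4:0→1
  (4Δ to stable)
t=1 Δ0: s2=0 s1=1 s6=0 s3=0 clk=1 s4=1 s0=0 s5=1
  Δ1: clk:1→0
  (1Δ to stable)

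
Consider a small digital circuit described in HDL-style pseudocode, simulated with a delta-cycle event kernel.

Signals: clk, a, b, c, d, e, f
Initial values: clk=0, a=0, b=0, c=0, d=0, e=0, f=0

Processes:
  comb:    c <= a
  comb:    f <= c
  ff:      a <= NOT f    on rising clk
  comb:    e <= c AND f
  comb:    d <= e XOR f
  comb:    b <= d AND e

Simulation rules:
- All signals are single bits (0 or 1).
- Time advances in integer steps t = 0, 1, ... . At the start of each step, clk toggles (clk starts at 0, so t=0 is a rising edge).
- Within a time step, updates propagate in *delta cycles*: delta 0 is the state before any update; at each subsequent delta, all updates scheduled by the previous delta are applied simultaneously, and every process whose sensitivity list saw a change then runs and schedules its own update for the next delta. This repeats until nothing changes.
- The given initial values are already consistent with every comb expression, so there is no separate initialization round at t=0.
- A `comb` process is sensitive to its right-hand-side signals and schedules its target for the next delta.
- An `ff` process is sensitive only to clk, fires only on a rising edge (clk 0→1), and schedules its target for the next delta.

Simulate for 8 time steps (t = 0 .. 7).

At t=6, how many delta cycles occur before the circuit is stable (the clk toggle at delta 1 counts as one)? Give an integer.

t0.Δ0 b=0 f=0 clk=0 d=0 c=0 e=0 a=0
t0.Δ1 b=0 f=0 clk=1 d=0 c=0 e=0 a=0
t0.Δ2 b=0 f=0 clk=1 d=0 c=0 e=0 a=1
t0.Δ3 b=0 f=0 clk=1 d=0 c=1 e=0 a=1
t0.Δ4 b=0 f=1 clk=1 d=0 c=1 e=0 a=1
t0.Δ5 b=0 f=1 clk=1 d=1 c=1 e=1 a=1
t0.Δ6 b=1 f=1 clk=1 d=0 c=1 e=1 a=1
t0.Δ7 b=0 f=1 clk=1 d=0 c=1 e=1 a=1
t1.Δ0 b=0 f=1 clk=1 d=0 c=1 e=1 a=1
t1.Δ1 b=0 f=1 clk=0 d=0 c=1 e=1 a=1
t2.Δ0 b=0 f=1 clk=0 d=0 c=1 e=1 a=1
t2.Δ1 b=0 f=1 clk=1 d=0 c=1 e=1 a=1
t2.Δ2 b=0 f=1 clk=1 d=0 c=1 e=1 a=0
t2.Δ3 b=0 f=1 clk=1 d=0 c=0 e=1 a=0
t2.Δ4 b=0 f=0 clk=1 d=0 c=0 e=0 a=0
t3.Δ0 b=0 f=0 clk=1 d=0 c=0 e=0 a=0
t3.Δ1 b=0 f=0 clk=0 d=0 c=0 e=0 a=0
t4.Δ0 b=0 f=0 clk=0 d=0 c=0 e=0 a=0
t4.Δ1 b=0 f=0 clk=1 d=0 c=0 e=0 a=0
t4.Δ2 b=0 f=0 clk=1 d=0 c=0 e=0 a=1
t4.Δ3 b=0 f=0 clk=1 d=0 c=1 e=0 a=1
t4.Δ4 b=0 f=1 clk=1 d=0 c=1 e=0 a=1
t4.Δ5 b=0 f=1 clk=1 d=1 c=1 e=1 a=1
t4.Δ6 b=1 f=1 clk=1 d=0 c=1 e=1 a=1
t4.Δ7 b=0 f=1 clk=1 d=0 c=1 e=1 a=1
t5.Δ0 b=0 f=1 clk=1 d=0 c=1 e=1 a=1
t5.Δ1 b=0 f=1 clk=0 d=0 c=1 e=1 a=1
t6.Δ0 b=0 f=1 clk=0 d=0 c=1 e=1 a=1
t6.Δ1 b=0 f=1 clk=1 d=0 c=1 e=1 a=1
t6.Δ2 b=0 f=1 clk=1 d=0 c=1 e=1 a=0
t6.Δ3 b=0 f=1 clk=1 d=0 c=0 e=1 a=0
t6.Δ4 b=0 f=0 clk=1 d=0 c=0 e=0 a=0
t7.Δ0 b=0 f=0 clk=1 d=0 c=0 e=0 a=0
t7.Δ1 b=0 f=0 clk=0 d=0 c=0 e=0 a=0

4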